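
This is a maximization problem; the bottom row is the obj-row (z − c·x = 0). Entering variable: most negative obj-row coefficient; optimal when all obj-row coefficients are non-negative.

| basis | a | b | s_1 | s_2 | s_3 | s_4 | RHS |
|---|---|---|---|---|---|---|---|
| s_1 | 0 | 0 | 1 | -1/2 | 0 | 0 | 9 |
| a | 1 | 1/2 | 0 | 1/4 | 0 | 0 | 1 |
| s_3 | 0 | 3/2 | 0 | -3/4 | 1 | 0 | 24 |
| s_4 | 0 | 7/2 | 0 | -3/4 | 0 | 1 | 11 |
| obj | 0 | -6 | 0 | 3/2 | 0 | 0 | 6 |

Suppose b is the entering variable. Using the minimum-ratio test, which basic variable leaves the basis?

Column b entries and ratios — s_1: 0 ≤ 0, skip; a: 1/(1/2) = 2; s_3: 24/(3/2) = 16; s_4: 11/(7/2) = 22/7.
Smallest ratio is 2 in the row of a, so a leaves.

a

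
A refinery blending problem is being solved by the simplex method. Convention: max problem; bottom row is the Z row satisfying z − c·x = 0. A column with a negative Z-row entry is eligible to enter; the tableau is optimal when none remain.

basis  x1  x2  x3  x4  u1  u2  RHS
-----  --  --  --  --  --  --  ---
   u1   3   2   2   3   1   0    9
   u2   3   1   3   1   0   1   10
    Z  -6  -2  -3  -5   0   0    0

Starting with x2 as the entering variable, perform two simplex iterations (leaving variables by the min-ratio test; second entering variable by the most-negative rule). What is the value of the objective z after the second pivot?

Ratio test on column x2 — row 1: 9/2 = 9/2; row 2: 10/1 = 10. Minimum is 9/2 at row 1 (u1 leaves); pivot element 2.
Pivot on row 1; the Z-row RHS becomes 0 − (-2)·(9/2) = 9.
Next entering variable (most negative Z-row entry -3): x1.
Ratio test on column x1 — row 1: (9/2)/(3/2) = 3; row 2: (11/2)/(3/2) = 11/3. Minimum is 3 at row 1 (x2 leaves); pivot element 3/2.
After the second pivot the Z-row RHS is 9 − (-3)·3 = 18.

18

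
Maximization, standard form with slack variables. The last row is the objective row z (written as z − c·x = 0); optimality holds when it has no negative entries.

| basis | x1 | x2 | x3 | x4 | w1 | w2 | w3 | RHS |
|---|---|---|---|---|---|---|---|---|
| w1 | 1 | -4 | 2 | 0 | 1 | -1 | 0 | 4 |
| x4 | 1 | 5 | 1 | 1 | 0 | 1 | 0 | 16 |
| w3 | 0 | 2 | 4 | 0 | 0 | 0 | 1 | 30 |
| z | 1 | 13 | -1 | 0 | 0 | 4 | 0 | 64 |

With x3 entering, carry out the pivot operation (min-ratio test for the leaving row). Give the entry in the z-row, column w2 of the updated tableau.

Ratio test on column x3 — row 1: 4/2 = 2; row 2: 16/1 = 16; row 3: 30/4 = 15/2. Minimum is 2 at row 1 (w1 leaves); pivot element 2.
Divide row 1 by 2; eliminate column x3 from the other rows.
z-row update in column w2: 4 − (-1)·(-1/2) = 7/2.

7/2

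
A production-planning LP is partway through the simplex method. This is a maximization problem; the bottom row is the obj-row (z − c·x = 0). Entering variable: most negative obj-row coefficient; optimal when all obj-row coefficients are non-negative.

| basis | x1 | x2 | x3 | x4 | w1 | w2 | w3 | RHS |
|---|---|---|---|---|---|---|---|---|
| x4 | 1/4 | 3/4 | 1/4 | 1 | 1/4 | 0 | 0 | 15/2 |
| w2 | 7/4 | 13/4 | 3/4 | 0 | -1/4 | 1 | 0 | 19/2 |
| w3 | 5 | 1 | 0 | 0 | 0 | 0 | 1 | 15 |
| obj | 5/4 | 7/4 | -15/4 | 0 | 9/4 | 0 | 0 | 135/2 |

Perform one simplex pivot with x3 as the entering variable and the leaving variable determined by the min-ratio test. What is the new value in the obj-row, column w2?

5

Ratio test on column x3 — row 1: (15/2)/(1/4) = 30; row 2: (19/2)/(3/4) = 38/3; row 3: entry 0 ≤ 0. Minimum is 38/3 at row 2 (w2 leaves); pivot element 3/4.
Divide row 2 by 3/4; eliminate column x3 from the other rows.
obj-row update in column w2: 0 − (-15/4)·(4/3) = 5.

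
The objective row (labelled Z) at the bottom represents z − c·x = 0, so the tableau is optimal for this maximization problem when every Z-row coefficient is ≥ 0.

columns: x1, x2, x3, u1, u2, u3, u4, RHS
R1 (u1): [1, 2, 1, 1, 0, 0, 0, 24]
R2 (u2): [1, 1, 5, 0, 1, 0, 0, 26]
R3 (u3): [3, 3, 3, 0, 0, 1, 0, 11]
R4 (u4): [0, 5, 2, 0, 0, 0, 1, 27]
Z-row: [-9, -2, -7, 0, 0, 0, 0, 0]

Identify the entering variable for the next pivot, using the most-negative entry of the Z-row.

x1

Negative Z-row entries: x1: -9, x2: -2, x3: -7.
The most negative is -9 in column x1, so x1 enters.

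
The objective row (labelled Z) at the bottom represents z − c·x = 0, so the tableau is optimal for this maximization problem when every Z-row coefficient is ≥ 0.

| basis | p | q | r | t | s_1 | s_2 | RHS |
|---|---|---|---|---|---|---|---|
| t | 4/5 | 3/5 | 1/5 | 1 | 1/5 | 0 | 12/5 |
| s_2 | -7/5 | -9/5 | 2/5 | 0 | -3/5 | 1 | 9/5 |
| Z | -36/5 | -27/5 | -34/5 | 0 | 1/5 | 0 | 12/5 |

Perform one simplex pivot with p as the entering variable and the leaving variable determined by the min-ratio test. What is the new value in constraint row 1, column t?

5/4

Ratio test on column p — row 1: (12/5)/(4/5) = 3; row 2: entry -7/5 ≤ 0. Minimum is 3 at row 1 (t leaves); pivot element 4/5.
Divide row 1 by 4/5; eliminate column p from the other rows.
In the new row 1, the t entry is the old entry divided by the pivot: 1/(4/5) = 5/4.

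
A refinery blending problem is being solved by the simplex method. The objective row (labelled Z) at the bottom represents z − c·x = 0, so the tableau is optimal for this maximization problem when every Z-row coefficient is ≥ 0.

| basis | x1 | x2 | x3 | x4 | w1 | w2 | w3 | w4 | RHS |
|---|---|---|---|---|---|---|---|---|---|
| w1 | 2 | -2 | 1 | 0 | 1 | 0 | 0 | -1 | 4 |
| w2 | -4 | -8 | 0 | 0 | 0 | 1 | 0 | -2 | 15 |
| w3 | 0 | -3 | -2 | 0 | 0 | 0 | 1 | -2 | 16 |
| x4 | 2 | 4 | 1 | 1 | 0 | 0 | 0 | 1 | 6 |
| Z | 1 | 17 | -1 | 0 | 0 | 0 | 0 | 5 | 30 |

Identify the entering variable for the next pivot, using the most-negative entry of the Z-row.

Negative Z-row entries: x3: -1.
The most negative is -1 in column x3, so x3 enters.

x3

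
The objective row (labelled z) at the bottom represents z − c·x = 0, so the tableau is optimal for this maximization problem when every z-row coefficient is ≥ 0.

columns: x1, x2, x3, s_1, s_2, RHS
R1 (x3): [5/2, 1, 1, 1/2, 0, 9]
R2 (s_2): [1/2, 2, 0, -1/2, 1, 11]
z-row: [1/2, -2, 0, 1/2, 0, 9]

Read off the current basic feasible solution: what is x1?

0

x1 is not in the basis, so in the current basic feasible solution x1 = 0.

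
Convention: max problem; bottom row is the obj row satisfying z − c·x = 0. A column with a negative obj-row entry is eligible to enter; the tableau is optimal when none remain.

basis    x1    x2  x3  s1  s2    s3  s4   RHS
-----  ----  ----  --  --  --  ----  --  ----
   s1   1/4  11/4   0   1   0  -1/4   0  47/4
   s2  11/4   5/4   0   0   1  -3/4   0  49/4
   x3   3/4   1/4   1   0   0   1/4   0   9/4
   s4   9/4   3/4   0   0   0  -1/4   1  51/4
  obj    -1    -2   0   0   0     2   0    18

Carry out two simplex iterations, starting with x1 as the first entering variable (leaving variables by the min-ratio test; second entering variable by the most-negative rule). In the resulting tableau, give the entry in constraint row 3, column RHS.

13/8

Ratio test on column x1 — row 1: (47/4)/(1/4) = 47; row 2: (49/4)/(11/4) = 49/11; row 3: (9/4)/(3/4) = 3; row 4: (51/4)/(9/4) = 17/3. Minimum is 3 at row 3 (x3 leaves); pivot element 3/4.
Divide row 3 by 3/4; eliminate column x1 from the other rows.
Second iteration: most negative obj-row entry is -5/3 in column x2, so x2 enters.
Ratio test on column x2 — row 1: 11/(8/3) = 33/8; row 2: 4/(1/3) = 12; row 3: 3/(1/3) = 9; row 4: entry 0 ≤ 0. Minimum is 33/8 at row 1 (s1 leaves); pivot element 8/3.
Divide row 1 by 8/3; eliminate column x2 from the other rows.
After both pivots, the entry at constraint row 3, column RHS is 13/8.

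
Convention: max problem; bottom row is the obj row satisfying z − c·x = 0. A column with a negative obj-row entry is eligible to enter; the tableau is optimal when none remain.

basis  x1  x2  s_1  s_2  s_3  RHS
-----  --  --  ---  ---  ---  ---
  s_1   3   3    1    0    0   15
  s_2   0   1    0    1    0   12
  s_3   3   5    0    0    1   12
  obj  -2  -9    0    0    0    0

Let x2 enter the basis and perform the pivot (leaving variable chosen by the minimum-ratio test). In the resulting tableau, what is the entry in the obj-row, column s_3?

Ratio test on column x2 — row 1: 15/3 = 5; row 2: 12/1 = 12; row 3: 12/5 = 12/5. Minimum is 12/5 at row 3 (s_3 leaves); pivot element 5.
Divide row 3 by 5; eliminate column x2 from the other rows.
obj-row update in column s_3: 0 − (-9)·(1/5) = 9/5.

9/5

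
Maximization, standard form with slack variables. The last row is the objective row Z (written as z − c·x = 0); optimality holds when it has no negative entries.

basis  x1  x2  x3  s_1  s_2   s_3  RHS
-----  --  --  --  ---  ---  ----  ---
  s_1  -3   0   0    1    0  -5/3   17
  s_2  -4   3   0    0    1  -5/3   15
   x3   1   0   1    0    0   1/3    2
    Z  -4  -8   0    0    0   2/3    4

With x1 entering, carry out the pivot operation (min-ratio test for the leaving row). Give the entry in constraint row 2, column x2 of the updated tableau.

3

Ratio test on column x1 — row 1: entry -3 ≤ 0; row 2: entry -4 ≤ 0; row 3: 2/1 = 2. Minimum is 2 at row 3 (x3 leaves); pivot element 1.
Divide row 3 by 1; eliminate column x1 from the other rows.
Row 2 update in column x2: 3 − (-4)·0 = 3.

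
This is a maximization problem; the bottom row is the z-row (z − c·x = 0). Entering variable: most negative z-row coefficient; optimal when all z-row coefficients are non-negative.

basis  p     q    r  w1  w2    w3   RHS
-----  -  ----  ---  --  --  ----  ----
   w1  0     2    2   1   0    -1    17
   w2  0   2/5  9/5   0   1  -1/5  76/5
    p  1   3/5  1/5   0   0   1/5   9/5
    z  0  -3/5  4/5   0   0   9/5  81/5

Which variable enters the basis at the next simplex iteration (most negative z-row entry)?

q

Negative z-row entries: q: -3/5.
The most negative is -3/5 in column q, so q enters.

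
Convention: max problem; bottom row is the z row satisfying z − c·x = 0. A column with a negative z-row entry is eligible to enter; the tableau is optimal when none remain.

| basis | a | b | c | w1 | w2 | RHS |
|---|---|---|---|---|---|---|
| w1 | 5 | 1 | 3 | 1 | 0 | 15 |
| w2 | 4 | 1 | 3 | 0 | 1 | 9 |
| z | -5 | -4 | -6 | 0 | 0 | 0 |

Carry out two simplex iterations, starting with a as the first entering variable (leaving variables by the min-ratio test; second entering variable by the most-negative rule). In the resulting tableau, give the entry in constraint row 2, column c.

Ratio test on column a — row 1: 15/5 = 3; row 2: 9/4 = 9/4. Minimum is 9/4 at row 2 (w2 leaves); pivot element 4.
Divide row 2 by 4; eliminate column a from the other rows.
Second iteration: most negative z-row entry is -11/4 in column b, so b enters.
Ratio test on column b — row 1: entry -1/4 ≤ 0; row 2: (9/4)/(1/4) = 9. Minimum is 9 at row 2 (a leaves); pivot element 1/4.
Divide row 2 by 1/4; eliminate column b from the other rows.
After both pivots, the entry at constraint row 2, column c is 3.

3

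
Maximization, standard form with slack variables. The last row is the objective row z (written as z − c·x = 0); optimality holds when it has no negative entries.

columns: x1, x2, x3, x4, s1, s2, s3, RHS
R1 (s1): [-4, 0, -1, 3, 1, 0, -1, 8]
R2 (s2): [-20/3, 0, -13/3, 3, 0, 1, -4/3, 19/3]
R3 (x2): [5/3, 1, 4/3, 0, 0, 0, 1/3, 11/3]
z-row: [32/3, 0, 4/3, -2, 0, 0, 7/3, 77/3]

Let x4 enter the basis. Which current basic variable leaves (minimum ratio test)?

s2

Column x4 entries and ratios — s1: 8/3 = 8/3; s2: (19/3)/3 = 19/9; x2: 0 ≤ 0, skip.
Smallest ratio is 19/9 in the row of s2, so s2 leaves.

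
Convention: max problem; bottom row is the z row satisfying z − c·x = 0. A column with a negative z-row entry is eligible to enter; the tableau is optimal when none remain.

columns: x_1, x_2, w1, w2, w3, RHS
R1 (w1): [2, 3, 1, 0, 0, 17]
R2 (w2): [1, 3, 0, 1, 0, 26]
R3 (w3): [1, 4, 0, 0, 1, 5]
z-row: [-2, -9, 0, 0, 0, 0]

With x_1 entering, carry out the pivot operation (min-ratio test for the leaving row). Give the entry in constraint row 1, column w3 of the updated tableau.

Ratio test on column x_1 — row 1: 17/2 = 17/2; row 2: 26/1 = 26; row 3: 5/1 = 5. Minimum is 5 at row 3 (w3 leaves); pivot element 1.
Divide row 3 by 1; eliminate column x_1 from the other rows.
Row 1 update in column w3: 0 − 2·1 = -2.

-2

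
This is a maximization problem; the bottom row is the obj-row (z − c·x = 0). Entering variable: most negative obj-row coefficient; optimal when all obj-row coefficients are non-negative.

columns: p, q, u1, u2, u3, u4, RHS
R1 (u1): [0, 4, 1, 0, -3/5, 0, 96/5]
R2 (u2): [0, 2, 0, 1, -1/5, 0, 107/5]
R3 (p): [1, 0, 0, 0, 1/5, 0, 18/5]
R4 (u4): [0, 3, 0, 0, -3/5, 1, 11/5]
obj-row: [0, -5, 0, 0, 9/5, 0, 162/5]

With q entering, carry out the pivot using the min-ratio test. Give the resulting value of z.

541/15

Ratio test on column q — row 1: (96/5)/4 = 24/5; row 2: (107/5)/2 = 107/10; row 3: entry 0 ≤ 0; row 4: (11/5)/3 = 11/15. Minimum is 11/15 at row 4 (u4 leaves); pivot element 3.
Pivot on row 4; the obj-row RHS becomes 162/5 − (-5)·(11/15) = 541/15.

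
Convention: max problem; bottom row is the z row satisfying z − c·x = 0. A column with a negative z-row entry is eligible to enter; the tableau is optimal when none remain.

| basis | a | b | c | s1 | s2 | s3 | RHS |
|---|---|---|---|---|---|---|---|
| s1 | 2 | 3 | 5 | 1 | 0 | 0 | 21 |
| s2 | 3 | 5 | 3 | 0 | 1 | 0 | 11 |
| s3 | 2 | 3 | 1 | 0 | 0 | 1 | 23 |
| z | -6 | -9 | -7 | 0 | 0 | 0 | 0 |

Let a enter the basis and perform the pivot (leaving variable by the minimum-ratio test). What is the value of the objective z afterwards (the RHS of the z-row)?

Ratio test on column a — row 1: 21/2 = 21/2; row 2: 11/3 = 11/3; row 3: 23/2 = 23/2. Minimum is 11/3 at row 2 (s2 leaves); pivot element 3.
Pivot on row 2; the z-row RHS becomes 0 − (-6)·(11/3) = 22.

22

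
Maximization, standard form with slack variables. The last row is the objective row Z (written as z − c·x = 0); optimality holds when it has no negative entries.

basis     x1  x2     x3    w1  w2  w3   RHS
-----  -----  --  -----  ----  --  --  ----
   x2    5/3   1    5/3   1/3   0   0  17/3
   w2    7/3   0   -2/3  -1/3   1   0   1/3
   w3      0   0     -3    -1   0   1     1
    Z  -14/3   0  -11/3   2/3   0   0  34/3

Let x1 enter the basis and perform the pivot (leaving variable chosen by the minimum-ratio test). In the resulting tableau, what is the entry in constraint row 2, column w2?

3/7

Ratio test on column x1 — row 1: (17/3)/(5/3) = 17/5; row 2: (1/3)/(7/3) = 1/7; row 3: entry 0 ≤ 0. Minimum is 1/7 at row 2 (w2 leaves); pivot element 7/3.
Divide row 2 by 7/3; eliminate column x1 from the other rows.
In the new row 2, the w2 entry is the old entry divided by the pivot: 1/(7/3) = 3/7.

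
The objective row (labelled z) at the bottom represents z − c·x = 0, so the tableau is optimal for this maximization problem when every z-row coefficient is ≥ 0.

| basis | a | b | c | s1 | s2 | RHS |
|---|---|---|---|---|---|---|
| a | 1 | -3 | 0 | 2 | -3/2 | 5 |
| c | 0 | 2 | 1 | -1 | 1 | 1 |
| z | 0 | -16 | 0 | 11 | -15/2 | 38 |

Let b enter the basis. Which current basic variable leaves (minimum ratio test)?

c

Column b entries and ratios — a: -3 ≤ 0, skip; c: 1/2 = 1/2.
Smallest ratio is 1/2 in the row of c, so c leaves.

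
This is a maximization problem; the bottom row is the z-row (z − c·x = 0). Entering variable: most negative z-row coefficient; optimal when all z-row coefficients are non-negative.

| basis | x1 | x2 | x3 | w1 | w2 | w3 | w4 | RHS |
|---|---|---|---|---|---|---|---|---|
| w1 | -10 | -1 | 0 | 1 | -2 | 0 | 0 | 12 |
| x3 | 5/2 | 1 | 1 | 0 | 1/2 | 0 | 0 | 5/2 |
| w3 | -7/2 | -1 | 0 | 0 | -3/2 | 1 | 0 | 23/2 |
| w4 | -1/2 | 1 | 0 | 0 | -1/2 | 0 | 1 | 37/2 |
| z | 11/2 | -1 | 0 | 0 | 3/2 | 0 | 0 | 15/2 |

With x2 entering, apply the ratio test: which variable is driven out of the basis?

x3

Column x2 entries and ratios — w1: -1 ≤ 0, skip; x3: (5/2)/1 = 5/2; w3: -1 ≤ 0, skip; w4: (37/2)/1 = 37/2.
Smallest ratio is 5/2 in the row of x3, so x3 leaves.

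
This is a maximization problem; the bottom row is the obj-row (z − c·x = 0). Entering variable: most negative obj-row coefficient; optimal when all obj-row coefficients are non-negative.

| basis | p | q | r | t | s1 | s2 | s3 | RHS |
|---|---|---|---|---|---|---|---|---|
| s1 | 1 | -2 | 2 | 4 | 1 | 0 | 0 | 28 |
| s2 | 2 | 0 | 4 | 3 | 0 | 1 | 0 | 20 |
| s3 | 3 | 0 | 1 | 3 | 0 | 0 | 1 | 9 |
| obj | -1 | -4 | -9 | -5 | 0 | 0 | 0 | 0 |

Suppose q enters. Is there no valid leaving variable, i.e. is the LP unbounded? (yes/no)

Every constraint-row entry in column q is ≤ 0, so increasing q is unbounded.

yes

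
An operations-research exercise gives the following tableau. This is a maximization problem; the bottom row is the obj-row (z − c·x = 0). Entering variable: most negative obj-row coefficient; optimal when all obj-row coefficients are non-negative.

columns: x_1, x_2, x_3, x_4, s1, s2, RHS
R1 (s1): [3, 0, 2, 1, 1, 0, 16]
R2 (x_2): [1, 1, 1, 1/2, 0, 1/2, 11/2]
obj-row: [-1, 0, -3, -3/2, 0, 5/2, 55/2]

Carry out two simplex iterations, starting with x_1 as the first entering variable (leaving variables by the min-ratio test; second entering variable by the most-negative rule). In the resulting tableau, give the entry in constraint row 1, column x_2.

Ratio test on column x_1 — row 1: 16/3 = 16/3; row 2: (11/2)/1 = 11/2. Minimum is 16/3 at row 1 (s1 leaves); pivot element 3.
Divide row 1 by 3; eliminate column x_1 from the other rows.
Second iteration: most negative obj-row entry is -7/3 in column x_3, so x_3 enters.
Ratio test on column x_3 — row 1: (16/3)/(2/3) = 8; row 2: (1/6)/(1/3) = 1/2. Minimum is 1/2 at row 2 (x_2 leaves); pivot element 1/3.
Divide row 2 by 1/3; eliminate column x_3 from the other rows.
After both pivots, the entry at constraint row 1, column x_2 is -2.

-2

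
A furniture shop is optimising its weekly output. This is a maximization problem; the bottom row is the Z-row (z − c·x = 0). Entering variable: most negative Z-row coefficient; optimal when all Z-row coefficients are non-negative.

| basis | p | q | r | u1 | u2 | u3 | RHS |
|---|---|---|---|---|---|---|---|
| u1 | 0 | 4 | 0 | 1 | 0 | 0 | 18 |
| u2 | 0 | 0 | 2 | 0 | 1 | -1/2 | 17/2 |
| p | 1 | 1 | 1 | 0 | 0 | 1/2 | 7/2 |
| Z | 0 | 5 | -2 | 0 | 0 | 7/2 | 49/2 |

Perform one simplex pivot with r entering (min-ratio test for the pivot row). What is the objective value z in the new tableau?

Ratio test on column r — row 1: entry 0 ≤ 0; row 2: (17/2)/2 = 17/4; row 3: (7/2)/1 = 7/2. Minimum is 7/2 at row 3 (p leaves); pivot element 1.
Pivot on row 3; the Z-row RHS becomes 49/2 − (-2)·(7/2) = 63/2.

63/2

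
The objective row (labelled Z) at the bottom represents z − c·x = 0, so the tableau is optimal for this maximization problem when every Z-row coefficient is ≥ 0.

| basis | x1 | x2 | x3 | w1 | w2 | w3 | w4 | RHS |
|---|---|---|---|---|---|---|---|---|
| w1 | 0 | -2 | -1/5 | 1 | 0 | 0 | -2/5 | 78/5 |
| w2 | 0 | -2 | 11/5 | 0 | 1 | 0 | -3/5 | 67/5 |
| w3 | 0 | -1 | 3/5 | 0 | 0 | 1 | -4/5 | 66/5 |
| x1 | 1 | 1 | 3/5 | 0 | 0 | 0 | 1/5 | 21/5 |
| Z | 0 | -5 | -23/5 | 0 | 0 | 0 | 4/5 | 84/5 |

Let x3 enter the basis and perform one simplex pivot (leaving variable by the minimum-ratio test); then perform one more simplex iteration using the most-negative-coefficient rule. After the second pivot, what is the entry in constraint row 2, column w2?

5/17

Ratio test on column x3 — row 1: entry -1/5 ≤ 0; row 2: (67/5)/(11/5) = 67/11; row 3: (66/5)/(3/5) = 22; row 4: (21/5)/(3/5) = 7. Minimum is 67/11 at row 2 (w2 leaves); pivot element 11/5.
Divide row 2 by 11/5; eliminate column x3 from the other rows.
Second iteration: most negative Z-row entry is -101/11 in column x2, so x2 enters.
Ratio test on column x2 — row 1: entry -24/11 ≤ 0; row 2: entry -10/11 ≤ 0; row 3: entry -5/11 ≤ 0; row 4: (6/11)/(17/11) = 6/17. Minimum is 6/17 at row 4 (x1 leaves); pivot element 17/11.
Divide row 4 by 17/11; eliminate column x2 from the other rows.
After both pivots, the entry at constraint row 2, column w2 is 5/17.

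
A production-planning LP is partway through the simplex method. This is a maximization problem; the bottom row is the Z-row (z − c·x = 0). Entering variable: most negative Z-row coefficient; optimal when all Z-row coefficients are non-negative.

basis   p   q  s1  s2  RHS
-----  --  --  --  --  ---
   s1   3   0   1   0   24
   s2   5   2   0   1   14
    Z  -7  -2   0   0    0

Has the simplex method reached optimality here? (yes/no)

The Z-row has a negative entry -7 in column p, so it is not optimal.

no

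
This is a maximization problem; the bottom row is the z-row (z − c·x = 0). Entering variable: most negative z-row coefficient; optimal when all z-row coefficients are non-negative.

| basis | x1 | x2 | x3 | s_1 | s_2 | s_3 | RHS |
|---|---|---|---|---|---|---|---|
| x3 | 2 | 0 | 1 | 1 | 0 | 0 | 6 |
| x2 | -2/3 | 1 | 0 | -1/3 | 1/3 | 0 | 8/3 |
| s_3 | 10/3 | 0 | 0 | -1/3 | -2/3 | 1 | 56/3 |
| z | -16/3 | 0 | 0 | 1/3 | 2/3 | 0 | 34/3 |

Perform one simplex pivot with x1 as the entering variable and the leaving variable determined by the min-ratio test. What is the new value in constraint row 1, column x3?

1/2

Ratio test on column x1 — row 1: 6/2 = 3; row 2: entry -2/3 ≤ 0; row 3: (56/3)/(10/3) = 28/5. Minimum is 3 at row 1 (x3 leaves); pivot element 2.
Divide row 1 by 2; eliminate column x1 from the other rows.
In the new row 1, the x3 entry is the old entry divided by the pivot: 1/2 = 1/2.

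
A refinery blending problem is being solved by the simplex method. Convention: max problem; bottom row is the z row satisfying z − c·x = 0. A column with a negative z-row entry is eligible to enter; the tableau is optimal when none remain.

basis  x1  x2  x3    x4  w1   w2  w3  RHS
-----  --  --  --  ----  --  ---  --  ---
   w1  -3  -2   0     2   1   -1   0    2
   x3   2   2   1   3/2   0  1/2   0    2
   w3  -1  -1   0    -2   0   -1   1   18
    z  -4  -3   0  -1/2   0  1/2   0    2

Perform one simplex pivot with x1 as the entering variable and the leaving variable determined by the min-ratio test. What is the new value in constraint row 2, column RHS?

Ratio test on column x1 — row 1: entry -3 ≤ 0; row 2: 2/2 = 1; row 3: entry -1 ≤ 0. Minimum is 1 at row 2 (x3 leaves); pivot element 2.
Divide row 2 by 2; eliminate column x1 from the other rows.
In the new row 2, the RHS entry is the old entry divided by the pivot: 2/2 = 1.

1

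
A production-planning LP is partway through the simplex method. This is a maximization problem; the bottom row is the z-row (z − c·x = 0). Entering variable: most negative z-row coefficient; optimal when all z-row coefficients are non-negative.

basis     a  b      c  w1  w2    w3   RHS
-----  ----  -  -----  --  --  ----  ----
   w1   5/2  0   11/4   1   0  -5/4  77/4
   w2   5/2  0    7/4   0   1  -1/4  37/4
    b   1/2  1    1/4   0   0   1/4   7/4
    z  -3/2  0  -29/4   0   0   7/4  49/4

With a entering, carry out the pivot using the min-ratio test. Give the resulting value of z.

Ratio test on column a — row 1: (77/4)/(5/2) = 77/10; row 2: (37/4)/(5/2) = 37/10; row 3: (7/4)/(1/2) = 7/2. Minimum is 7/2 at row 3 (b leaves); pivot element 1/2.
Pivot on row 3; the z-row RHS becomes 49/4 − (-3/2)·(7/2) = 35/2.

35/2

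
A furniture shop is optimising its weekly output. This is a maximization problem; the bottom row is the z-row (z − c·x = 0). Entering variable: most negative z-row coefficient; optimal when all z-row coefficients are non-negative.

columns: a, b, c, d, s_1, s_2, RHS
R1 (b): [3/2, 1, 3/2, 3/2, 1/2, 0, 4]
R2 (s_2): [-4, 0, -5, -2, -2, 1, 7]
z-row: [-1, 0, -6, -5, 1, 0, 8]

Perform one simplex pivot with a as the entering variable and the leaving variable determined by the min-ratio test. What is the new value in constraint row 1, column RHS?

Ratio test on column a — row 1: 4/(3/2) = 8/3; row 2: entry -4 ≤ 0. Minimum is 8/3 at row 1 (b leaves); pivot element 3/2.
Divide row 1 by 3/2; eliminate column a from the other rows.
In the new row 1, the RHS entry is the old entry divided by the pivot: 4/(3/2) = 8/3.

8/3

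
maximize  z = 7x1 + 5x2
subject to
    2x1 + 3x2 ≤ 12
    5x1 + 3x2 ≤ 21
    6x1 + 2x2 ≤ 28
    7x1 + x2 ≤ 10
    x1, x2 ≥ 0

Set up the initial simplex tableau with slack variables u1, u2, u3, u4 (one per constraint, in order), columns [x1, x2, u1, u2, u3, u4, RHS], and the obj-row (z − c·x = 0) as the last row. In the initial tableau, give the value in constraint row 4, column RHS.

10

The RHS of constraint 4 is b_4 = 10.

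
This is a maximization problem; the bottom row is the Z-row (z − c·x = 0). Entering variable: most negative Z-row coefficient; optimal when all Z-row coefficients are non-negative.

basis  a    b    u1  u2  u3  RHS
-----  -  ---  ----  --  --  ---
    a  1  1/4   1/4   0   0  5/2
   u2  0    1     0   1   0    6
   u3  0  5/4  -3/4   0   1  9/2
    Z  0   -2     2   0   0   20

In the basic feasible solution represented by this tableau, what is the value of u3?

9/2

u3 is basic (row 3); its value is the RHS of that row, 9/2.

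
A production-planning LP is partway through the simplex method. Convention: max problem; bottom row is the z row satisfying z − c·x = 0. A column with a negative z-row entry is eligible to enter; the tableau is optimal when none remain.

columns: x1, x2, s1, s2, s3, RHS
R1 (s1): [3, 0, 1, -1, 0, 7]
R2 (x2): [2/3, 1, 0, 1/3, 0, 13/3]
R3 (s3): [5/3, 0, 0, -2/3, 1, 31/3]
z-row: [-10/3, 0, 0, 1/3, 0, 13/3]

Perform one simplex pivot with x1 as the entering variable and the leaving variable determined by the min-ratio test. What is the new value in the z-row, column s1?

Ratio test on column x1 — row 1: 7/3 = 7/3; row 2: (13/3)/(2/3) = 13/2; row 3: (31/3)/(5/3) = 31/5. Minimum is 7/3 at row 1 (s1 leaves); pivot element 3.
Divide row 1 by 3; eliminate column x1 from the other rows.
z-row update in column s1: 0 − (-10/3)·(1/3) = 10/9.

10/9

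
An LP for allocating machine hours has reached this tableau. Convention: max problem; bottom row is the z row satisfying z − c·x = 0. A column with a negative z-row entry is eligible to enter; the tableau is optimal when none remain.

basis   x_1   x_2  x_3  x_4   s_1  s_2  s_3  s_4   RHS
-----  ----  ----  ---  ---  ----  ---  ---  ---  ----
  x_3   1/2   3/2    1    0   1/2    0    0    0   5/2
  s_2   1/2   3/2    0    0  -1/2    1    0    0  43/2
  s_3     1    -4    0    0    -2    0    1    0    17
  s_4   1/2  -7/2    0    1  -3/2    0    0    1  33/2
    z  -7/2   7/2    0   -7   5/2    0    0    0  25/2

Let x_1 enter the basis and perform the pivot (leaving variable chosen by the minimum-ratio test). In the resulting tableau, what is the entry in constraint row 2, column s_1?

Ratio test on column x_1 — row 1: (5/2)/(1/2) = 5; row 2: (43/2)/(1/2) = 43; row 3: 17/1 = 17; row 4: (33/2)/(1/2) = 33. Minimum is 5 at row 1 (x_3 leaves); pivot element 1/2.
Divide row 1 by 1/2; eliminate column x_1 from the other rows.
Row 2 update in column s_1: -1/2 − (1/2)·1 = -1.

-1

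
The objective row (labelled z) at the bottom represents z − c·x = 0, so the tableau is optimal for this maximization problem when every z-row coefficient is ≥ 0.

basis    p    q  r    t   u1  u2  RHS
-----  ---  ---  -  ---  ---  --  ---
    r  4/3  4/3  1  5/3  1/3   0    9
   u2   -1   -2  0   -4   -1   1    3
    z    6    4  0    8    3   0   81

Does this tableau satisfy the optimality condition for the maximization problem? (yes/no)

Every z-row coefficient is ≥ 0, so the tableau is optimal.

yes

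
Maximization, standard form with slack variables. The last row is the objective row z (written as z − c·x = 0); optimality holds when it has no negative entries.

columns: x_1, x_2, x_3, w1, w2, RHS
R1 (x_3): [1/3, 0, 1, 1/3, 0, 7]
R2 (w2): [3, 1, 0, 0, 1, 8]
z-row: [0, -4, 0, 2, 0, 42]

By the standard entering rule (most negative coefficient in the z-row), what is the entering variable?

x_2

Negative z-row entries: x_2: -4.
The most negative is -4 in column x_2, so x_2 enters.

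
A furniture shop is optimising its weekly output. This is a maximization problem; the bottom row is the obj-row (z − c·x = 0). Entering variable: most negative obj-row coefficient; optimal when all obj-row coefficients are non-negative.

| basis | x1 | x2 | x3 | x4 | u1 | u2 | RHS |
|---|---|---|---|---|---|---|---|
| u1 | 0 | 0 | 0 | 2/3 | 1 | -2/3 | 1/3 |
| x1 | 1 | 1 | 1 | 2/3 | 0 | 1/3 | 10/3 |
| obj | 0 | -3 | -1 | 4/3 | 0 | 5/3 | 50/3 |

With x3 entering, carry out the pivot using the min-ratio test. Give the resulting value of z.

20

Ratio test on column x3 — row 1: entry 0 ≤ 0; row 2: (10/3)/1 = 10/3. Minimum is 10/3 at row 2 (x1 leaves); pivot element 1.
Pivot on row 2; the obj-row RHS becomes 50/3 − (-1)·(10/3) = 20.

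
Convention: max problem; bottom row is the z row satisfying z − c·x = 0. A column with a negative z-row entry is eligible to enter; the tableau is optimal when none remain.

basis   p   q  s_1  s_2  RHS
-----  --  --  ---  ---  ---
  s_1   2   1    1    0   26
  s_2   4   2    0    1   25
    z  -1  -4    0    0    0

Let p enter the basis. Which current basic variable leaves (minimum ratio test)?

s_2

Column p entries and ratios — s_1: 26/2 = 13; s_2: 25/4 = 25/4.
Smallest ratio is 25/4 in the row of s_2, so s_2 leaves.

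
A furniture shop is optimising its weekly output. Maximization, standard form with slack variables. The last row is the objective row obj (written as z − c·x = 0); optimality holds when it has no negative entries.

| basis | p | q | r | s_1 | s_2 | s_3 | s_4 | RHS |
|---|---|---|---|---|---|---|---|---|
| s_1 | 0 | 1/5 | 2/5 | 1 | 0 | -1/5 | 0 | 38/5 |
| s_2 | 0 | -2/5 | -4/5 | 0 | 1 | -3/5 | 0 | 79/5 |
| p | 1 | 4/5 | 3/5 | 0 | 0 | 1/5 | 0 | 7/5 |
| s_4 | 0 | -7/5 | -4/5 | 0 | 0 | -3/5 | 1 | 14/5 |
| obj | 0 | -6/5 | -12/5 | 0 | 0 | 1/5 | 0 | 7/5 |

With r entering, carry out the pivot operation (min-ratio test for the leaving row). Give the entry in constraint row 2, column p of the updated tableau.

Ratio test on column r — row 1: (38/5)/(2/5) = 19; row 2: entry -4/5 ≤ 0; row 3: (7/5)/(3/5) = 7/3; row 4: entry -4/5 ≤ 0. Minimum is 7/3 at row 3 (p leaves); pivot element 3/5.
Divide row 3 by 3/5; eliminate column r from the other rows.
Row 2 update in column p: 0 − (-4/5)·(5/3) = 4/3.

4/3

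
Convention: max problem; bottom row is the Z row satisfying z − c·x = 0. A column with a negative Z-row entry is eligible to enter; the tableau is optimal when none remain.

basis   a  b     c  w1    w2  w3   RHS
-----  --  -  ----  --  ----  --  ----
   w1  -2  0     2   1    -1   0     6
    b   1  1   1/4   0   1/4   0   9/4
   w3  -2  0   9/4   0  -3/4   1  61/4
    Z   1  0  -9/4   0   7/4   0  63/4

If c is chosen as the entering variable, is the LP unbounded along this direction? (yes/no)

Column c has positive entries in row(s) 1, 2, 3, so the ratio test bounds it — not unbounded.

no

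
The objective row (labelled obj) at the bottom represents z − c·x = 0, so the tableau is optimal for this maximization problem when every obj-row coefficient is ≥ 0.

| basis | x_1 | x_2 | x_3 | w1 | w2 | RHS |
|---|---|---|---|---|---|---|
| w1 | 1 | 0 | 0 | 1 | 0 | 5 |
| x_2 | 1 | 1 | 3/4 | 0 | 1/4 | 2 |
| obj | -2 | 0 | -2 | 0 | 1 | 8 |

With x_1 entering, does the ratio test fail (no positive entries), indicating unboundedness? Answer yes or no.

no

Column x_1 has positive entries in row(s) 1, 2, so the ratio test bounds it — not unbounded.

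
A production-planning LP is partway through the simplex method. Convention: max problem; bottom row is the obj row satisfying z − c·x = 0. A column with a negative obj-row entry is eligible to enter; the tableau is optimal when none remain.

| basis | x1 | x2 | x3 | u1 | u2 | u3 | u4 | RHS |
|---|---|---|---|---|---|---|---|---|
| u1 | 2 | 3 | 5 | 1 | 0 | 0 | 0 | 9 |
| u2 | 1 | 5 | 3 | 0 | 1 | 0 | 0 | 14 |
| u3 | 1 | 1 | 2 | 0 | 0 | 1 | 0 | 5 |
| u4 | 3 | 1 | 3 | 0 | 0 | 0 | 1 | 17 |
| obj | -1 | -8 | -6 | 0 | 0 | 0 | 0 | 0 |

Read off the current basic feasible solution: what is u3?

5

u3 is basic (row 3); its value is the RHS of that row, 5.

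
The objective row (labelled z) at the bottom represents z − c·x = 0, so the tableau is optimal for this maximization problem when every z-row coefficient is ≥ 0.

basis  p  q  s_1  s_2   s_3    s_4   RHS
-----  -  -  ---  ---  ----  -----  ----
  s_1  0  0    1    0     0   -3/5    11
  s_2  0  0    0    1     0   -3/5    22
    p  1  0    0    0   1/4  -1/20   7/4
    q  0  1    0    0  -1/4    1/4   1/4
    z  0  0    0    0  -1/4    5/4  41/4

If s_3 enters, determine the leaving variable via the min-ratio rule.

p

Column s_3 entries and ratios — s_1: 0 ≤ 0, skip; s_2: 0 ≤ 0, skip; p: (7/4)/(1/4) = 7; q: -1/4 ≤ 0, skip.
Smallest ratio is 7 in the row of p, so p leaves.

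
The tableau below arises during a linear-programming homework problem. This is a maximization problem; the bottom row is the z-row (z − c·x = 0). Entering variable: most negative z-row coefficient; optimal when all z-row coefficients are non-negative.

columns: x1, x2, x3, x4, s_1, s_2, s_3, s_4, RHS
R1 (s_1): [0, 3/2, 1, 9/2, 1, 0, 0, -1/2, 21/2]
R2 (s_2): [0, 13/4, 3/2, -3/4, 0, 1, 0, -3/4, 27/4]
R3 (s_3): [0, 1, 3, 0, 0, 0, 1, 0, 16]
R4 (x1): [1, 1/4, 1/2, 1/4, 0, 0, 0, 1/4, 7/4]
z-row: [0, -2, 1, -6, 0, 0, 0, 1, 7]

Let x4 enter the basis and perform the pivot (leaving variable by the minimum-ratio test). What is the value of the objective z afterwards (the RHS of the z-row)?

Ratio test on column x4 — row 1: (21/2)/(9/2) = 7/3; row 2: entry -3/4 ≤ 0; row 3: entry 0 ≤ 0; row 4: (7/4)/(1/4) = 7. Minimum is 7/3 at row 1 (s_1 leaves); pivot element 9/2.
Pivot on row 1; the z-row RHS becomes 7 − (-6)·(7/3) = 21.

21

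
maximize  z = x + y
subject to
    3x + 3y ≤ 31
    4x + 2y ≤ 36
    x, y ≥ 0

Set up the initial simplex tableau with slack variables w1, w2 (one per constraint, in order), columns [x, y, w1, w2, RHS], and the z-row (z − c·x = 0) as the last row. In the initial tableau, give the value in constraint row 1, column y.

Constraint 1 has coefficient 3 on y.

3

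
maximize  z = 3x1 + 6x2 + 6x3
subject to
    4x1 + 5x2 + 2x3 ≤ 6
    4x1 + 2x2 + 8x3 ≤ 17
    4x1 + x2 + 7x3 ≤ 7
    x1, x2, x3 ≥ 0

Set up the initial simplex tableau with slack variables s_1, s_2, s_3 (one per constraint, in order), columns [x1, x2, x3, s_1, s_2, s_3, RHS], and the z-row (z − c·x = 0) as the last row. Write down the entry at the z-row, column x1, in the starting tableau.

The z-row carries the negated objective coefficients: the x1 entry is -3.

-3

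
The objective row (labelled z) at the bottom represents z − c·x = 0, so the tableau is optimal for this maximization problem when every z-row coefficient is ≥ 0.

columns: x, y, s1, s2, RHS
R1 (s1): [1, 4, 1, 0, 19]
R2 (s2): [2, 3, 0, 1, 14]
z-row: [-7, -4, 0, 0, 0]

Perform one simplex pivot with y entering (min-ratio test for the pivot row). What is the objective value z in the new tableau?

56/3

Ratio test on column y — row 1: 19/4 = 19/4; row 2: 14/3 = 14/3. Minimum is 14/3 at row 2 (s2 leaves); pivot element 3.
Pivot on row 2; the z-row RHS becomes 0 − (-4)·(14/3) = 56/3.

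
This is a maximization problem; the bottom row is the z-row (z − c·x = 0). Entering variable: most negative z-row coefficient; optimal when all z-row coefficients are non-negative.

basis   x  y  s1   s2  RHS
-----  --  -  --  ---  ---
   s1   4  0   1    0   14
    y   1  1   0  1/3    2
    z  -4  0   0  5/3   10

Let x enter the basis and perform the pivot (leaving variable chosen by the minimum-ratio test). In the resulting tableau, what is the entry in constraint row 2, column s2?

Ratio test on column x — row 1: 14/4 = 7/2; row 2: 2/1 = 2. Minimum is 2 at row 2 (y leaves); pivot element 1.
Divide row 2 by 1; eliminate column x from the other rows.
In the new row 2, the s2 entry is the old entry divided by the pivot: (1/3)/1 = 1/3.

1/3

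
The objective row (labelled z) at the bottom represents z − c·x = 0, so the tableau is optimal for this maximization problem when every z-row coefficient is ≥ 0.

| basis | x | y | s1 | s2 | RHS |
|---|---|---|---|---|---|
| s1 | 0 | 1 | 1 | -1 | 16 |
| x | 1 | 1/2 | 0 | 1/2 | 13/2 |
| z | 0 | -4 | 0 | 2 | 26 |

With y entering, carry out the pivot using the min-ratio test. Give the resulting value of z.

Ratio test on column y — row 1: 16/1 = 16; row 2: (13/2)/(1/2) = 13. Minimum is 13 at row 2 (x leaves); pivot element 1/2.
Pivot on row 2; the z-row RHS becomes 26 − (-4)·13 = 78.

78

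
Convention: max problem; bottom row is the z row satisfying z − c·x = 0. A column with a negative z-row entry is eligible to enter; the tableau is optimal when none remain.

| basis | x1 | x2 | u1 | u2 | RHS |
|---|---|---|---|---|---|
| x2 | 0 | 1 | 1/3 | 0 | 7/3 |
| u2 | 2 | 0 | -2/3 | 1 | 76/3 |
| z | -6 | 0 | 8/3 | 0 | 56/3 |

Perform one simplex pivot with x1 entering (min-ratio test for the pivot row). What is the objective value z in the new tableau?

Ratio test on column x1 — row 1: entry 0 ≤ 0; row 2: (76/3)/2 = 38/3. Minimum is 38/3 at row 2 (u2 leaves); pivot element 2.
Pivot on row 2; the z-row RHS becomes 56/3 − (-6)·(38/3) = 284/3.

284/3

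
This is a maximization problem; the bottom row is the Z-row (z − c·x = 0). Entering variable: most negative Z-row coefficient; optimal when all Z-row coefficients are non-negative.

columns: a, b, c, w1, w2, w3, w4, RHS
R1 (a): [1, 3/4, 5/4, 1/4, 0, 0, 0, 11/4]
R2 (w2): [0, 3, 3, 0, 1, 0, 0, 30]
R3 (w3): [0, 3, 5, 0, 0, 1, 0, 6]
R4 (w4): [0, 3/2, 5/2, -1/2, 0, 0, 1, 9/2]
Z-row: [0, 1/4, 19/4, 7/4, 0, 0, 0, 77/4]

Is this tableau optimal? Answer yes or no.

yes

Every Z-row coefficient is ≥ 0, so the tableau is optimal.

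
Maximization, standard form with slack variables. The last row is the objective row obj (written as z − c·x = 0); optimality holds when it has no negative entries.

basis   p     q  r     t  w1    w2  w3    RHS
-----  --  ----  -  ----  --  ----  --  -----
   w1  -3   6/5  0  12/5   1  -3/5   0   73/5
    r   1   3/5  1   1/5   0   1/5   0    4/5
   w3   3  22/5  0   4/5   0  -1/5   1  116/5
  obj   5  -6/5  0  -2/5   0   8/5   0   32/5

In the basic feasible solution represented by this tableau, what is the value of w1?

73/5

w1 is basic (row 1); its value is the RHS of that row, 73/5.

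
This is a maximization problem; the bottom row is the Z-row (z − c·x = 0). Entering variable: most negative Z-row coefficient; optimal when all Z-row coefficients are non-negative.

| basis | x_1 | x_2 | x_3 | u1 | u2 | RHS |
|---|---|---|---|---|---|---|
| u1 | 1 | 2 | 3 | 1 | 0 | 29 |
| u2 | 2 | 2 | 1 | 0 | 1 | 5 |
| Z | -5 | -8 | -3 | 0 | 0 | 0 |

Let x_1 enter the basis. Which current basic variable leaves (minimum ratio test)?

Column x_1 entries and ratios — u1: 29/1 = 29; u2: 5/2 = 5/2.
Smallest ratio is 5/2 in the row of u2, so u2 leaves.

u2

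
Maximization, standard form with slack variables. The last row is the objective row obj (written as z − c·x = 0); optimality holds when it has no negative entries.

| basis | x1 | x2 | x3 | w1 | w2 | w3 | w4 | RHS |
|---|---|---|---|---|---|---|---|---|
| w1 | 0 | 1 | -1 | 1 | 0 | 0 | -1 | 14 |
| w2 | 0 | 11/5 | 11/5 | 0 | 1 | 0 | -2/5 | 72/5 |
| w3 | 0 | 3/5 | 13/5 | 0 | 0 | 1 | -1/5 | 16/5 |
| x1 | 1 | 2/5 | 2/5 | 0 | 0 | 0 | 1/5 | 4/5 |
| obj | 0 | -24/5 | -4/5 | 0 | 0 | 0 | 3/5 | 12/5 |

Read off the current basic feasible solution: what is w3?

w3 is basic (row 3); its value is the RHS of that row, 16/5.

16/5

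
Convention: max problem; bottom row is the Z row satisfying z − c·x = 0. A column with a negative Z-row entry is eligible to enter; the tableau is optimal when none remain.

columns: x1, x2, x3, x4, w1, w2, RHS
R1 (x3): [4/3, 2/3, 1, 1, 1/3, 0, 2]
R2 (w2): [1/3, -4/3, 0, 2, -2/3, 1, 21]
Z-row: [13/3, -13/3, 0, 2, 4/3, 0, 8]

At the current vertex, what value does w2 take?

w2 is basic (row 2); its value is the RHS of that row, 21.

21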